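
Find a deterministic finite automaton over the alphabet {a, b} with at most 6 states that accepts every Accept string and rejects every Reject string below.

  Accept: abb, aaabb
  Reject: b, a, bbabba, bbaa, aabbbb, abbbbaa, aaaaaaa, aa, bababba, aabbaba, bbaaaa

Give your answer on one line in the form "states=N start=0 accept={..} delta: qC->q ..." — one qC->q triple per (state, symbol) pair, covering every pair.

states=3 start=0 accept={2} delta: 0a->0 0b->1 1a->0 1b->2 2a->0 2b->0

Fold the examples into a partial DFA from state 0: repeatedly fix the first undefined (state, symbol) met by the shortest-then-alphabetical prefix, trying targets in increasing order and rejecting any under which an Accept and a Reject string meet in one state with the same remainder; add a state when all current targets are rejected. Accepting states are where Accept strings end.
a: 0a undefined. 0a->0: ok.
b: 0b undefined. 0b->0: no, abb/b meet in 0. Open state 1: 0b->1.
ba: 1a undefined. 1a->0: ok.
bb: 1b undefined. 1b->0: no, abb/a meet in 0. 1b->1: no, abb/b meet in 1. Open state 2: 1b->2.
bba: 2a undefined. 2a->0: ok.
abbb: 2b undefined. 2b->0: ok.
All examples now run through 3 states with every (state, symbol) defined. Accept strings end in {2}, Reject strings end in {0,1}; accept={2}.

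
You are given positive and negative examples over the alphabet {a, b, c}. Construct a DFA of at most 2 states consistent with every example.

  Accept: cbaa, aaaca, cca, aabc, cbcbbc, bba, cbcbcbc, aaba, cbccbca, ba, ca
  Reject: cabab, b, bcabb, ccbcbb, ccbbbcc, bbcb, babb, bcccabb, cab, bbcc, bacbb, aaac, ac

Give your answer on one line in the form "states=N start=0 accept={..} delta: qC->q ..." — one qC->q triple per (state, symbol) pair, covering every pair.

states=2 start=0 accept={0} delta: 0a->0 0b->1 0c->1 1a->0 1b->1 1c->0

Fold the examples into a partial DFA from state 0: repeatedly fix the first undefined (state, symbol) met by the shortest-then-alphabetical prefix, trying targets in increasing order and rejecting any under which an Accept and a Reject string meet in one state with the same remainder; add a state when all current targets are rejected. Accepting states are where Accept strings end.
a: 0a undefined. 0a->0: ok.
b: 0b undefined. 0b->0: no, aabc/aaac meet in 0 with "c" left. Open state 1: 0b->1.
c: 0c undefined. 0c->0: no, aaaca/aaac meet in 0. 0c->1: ok.
ba: 1a undefined. 1a->0: ok.
bb: 1b undefined. 1b->0: no, cbaa/bbcb meet in 0. 1b->1: ok.
bc: 1c undefined. 1c->0: ok.
All examples now run through 2 states with every (state, symbol) defined. Accept strings end in {0}, Reject strings end in {1}; accept={0}.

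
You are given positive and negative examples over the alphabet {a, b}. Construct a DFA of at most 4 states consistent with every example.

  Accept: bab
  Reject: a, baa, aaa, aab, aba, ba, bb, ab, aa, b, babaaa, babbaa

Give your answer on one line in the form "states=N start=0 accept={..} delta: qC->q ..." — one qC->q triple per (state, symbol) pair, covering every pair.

states=4 start=0 accept={3} delta: 0a->0 0b->1 1a->2 1b->0 2a->0 2b->3 3a->0 3b->0

Fold the examples into a partial DFA from state 0: repeatedly fix the first undefined (state, symbol) met by the shortest-then-alphabetical prefix, trying targets in increasing order and rejecting any under which an Accept and a Reject string meet in one state with the same remainder; add a state when all current targets are rejected. Accepting states are where Accept strings end.
a: 0a undefined. 0a->0: ok.
b: 0b undefined. 0b->0: no, bab/a meet in 0. Open state 1: 0b->1.
ba: 1a undefined. 1a->0: no, bab/aab meet in 1. 1a->1: no, bab/bb meet in 1 with "b" left. Open state 2: 1a->2.
bb: 1b undefined. 1b->0: ok.
baa: 2a undefined. 2a->0: ok.
bab: 2b undefined. 2b->0: no, bab/a meet in 0. 2b->1: no, bab/aab meet in 1. 2b->2: no, bab/aba meet in 2. Open state 3: 2b->3.
baba: 3a undefined. 3a->0: ok.
babb: 3b undefined. 3b->0: ok.
All examples now run through 4 states with every (state, symbol) defined. Accept strings end in {3}, Reject strings end in {0,1,2}; accept={3}.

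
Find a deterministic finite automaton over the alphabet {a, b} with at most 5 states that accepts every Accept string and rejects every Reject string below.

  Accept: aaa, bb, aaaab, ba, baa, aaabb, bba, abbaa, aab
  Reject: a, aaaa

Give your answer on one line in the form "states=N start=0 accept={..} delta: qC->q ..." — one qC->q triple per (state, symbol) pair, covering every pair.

states=3 start=0 accept={0,2} delta: 0a->1 0b->1 1a->2 1b->2 2a->0 2b->0

State merging on the prefix tree: take the shortest (then alphabetical) example prefix whose next move is undefined and point that move at state 0, else 1, else 2, ...; a target is out if some Accept/Reject pair would then sit in one state with the same input left (inseparable). If every existing state is out, open a new one.
a: 0a undefined. 0a->0: no, aaa/a meet in 0. Open state 1: 0a->1.
b: 0b undefined. 0b->0: no, ba/a meet in 1. 0b->1: ok.
aa: 1a undefined. 1a->0: no, aaa/a meet in 1. 1a->1: no, aaa/a meet in 1. Open state 2: 1a->2.
ab: 1b undefined. 1b->0: no, bba/a meet in 1. 1b->1: no, bb/a meet in 1. 1b->2: ok.
aaa: 2a undefined. 2a->0: ok.
aab: 2b undefined. 2b->0: ok.
All examples now run through 3 states with every (state, symbol) defined. Accept strings end in {0,2}, Reject strings end in {1}; accept={0,2}.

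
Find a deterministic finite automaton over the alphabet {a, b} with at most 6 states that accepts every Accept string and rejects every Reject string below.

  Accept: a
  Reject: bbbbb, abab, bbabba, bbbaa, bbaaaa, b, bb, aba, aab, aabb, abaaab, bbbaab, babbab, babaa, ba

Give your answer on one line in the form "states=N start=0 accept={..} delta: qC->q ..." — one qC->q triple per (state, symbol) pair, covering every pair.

Fold the examples into a partial DFA from state 0: repeatedly fix the first undefined (state, symbol) met by the shortest-then-alphabetical prefix, trying targets in increasing order and rejecting any under which an Accept and a Reject string meet in one state with the same remainder; add a state when all current targets are rejected. Accepting states are where Accept strings end.
a: 0a undefined. 0a->0: ok.
b: 0b undefined. 0b->0: no, a/bbbbb meet in 0. Open state 1: 0b->1.
ba: 1a undefined. 1a->0: no, a/aba meet in 0. 1a->1: ok.
bb: 1b undefined. 1b->0: no, a/abab meet in 0. 1b->1: ok.
All examples now run through 2 states with every (state, symbol) defined. Accept strings end in {0}, Reject strings end in {1}; accept={0}.

states=2 start=0 accept={0} delta: 0a->0 0b->1 1a->1 1b->1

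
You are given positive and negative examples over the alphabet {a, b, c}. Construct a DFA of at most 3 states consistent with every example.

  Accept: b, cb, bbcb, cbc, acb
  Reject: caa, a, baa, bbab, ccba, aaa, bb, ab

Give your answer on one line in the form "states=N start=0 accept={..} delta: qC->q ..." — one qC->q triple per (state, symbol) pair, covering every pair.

State merging on the prefix tree: take the shortest (then alphabetical) example prefix whose next move is undefined and point that move at state 0, else 1, else 2, ...; a target is out if some Accept/Reject pair would then sit in one state with the same input left (inseparable). If every existing state is out, open a new one.
a: 0a undefined. 0a->0: no, b/ab meet in 0 with "b" left. Open state 1: 0a->1.
b: 0b undefined. 0b->0: no, b/bb meet in 0. 0b->1: no, b/a meet in 1. Open state 2: 0b->2.
c: 0c undefined. 0c->0: ok.
aa: 1a undefined. 1a->0: ok.
ab: 1b undefined. 1b->0: ok.
ac: 1c undefined. 1c->0: ok.
ba: 2a undefined. 2a->0: ok.
bb: 2b undefined. 2b->0: ok.
cbc: 2c undefined. 2c->0: no, cbc/caa meet in 0. 2c->1: no, cbc/a meet in 1. 2c->2: ok.
All examples now run through 3 states with every (state, symbol) defined. Accept strings end in {2}, Reject strings end in {0,1}; accept={2}.

states=3 start=0 accept={2} delta: 0a->1 0b->2 0c->0 1a->0 1b->0 1c->0 2a->0 2b->0 2c->2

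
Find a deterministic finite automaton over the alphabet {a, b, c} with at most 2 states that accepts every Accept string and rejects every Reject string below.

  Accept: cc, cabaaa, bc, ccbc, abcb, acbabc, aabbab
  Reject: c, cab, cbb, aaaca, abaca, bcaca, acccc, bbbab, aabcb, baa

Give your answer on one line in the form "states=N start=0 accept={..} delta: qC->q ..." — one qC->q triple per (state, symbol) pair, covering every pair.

states=2 start=0 accept={0} delta: 0a->1 0b->1 0c->1 1a->0 1b->0 1c->0

Grow the machine one transition at a time. Run the examples from 0; the earliest place one falls off (shortest prefix, ties alphabetical) gets sent to the lowest-numbered state that keeps every Accept/Reject pair distinguishable — a pair clashes when both reach the same state with identical unread suffix — and to a fresh state only if none does.
a: 0a undefined. 0a->0: no, abcb/aabcb meet in 0 with "bcb" left. Open state 1: 0a->1.
b: 0b undefined. 0b->0: no, bc/c meet in 0 with "c" left. 0b->1: ok.
c: 0c undefined. 0c->0: no, cc/c meet in 0. 0c->1: ok.
aa: 1a undefined. 1a->0: ok.
ab: 1b undefined. 1b->0: ok.
ac: 1c undefined. 1c->0: ok.
All examples now run through 2 states with every (state, symbol) defined. Accept strings end in {0}, Reject strings end in {1}; accept={0}.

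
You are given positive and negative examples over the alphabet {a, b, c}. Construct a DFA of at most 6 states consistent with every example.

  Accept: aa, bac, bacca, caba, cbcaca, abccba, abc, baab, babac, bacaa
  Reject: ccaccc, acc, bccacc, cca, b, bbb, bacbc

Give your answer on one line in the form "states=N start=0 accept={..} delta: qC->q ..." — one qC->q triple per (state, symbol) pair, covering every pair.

Fold the examples into a partial DFA from state 0: repeatedly fix the first undefined (state, symbol) met by the shortest-then-alphabetical prefix, trying targets in increasing order and rejecting any under which an Accept and a Reject string meet in one state with the same remainder; add a state when all current targets are rejected. Accepting states are where Accept strings end.
a: 0a undefined. 0a->0: ok.
b: 0b undefined. 0b->0: no, aa/b meet in 0. Open state 1: 0b->1.
c: 0c undefined. 0c->0: no, aa/ccaccc meet in 0. 0c->1: no, abc/acc meet in 1 with "c" left. Open state 2: 0c->2.
ba: 1a undefined. 1a->0: no, bacca/cca meet in 2 with "ca" left. 1a->1: ok.
bb: 1b undefined. 1b->0: ok.
bc: 1c undefined. 1c->0: no, aa/bacbc meet in 0. 1c->1: no, bac/bccacc meet in 1. 1c->2: no, bacca/cca meet in 2 with "ca" left. Open state 3: 1c->3.
ca: 2a undefined. 2a->0: no, caba/b meet in 1. 2a->1: ok.
cb: 2b undefined. 2b->0: ok.
cc: 2c undefined. 2c->0: no, aa/acc meet in 0. 2c->1: ok.
bcc: 3c undefined. 3c->0: no, abccba/acc meet in 1. 3c->1: no, bac/ccaccc meet in 3. 3c->2: no, bacca/ccaccc meet in 1. 3c->3: no, bac/ccaccc meet in 3. Open state 4: 3c->4.
baca: 3a undefined. 3a->0: ok.
bacb: 3b undefined. 3b->0: no, babac/bacbc meet in 2. 3b->1: no, bac/bacbc meet in 3. 3b->2: ok.
bcca: 4a undefined. 4a->0: ok.
abccb: 4b undefined. 4b->0: ok.
ccaccc: 4c undefined. 4c->0: no, aa/ccaccc meet in 0. 4c->1: ok.
All examples now run through 5 states with every (state, symbol) defined. Accept strings end in {0,2,3}, Reject strings end in {1}; accept={0,2,3}.

states=5 start=0 accept={0,2,3} delta: 0a->0 0b->1 0c->2 1a->1 1b->0 1c->3 2a->1 2b->0 2c->1 3a->0 3b->2 3c->4 4a->0 4b->0 4c->1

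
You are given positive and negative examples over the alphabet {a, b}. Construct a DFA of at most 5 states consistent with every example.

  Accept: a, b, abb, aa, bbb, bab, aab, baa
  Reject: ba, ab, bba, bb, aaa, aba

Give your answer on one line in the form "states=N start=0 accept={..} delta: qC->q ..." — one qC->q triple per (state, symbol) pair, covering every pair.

Fold the examples into a partial DFA from state 0: repeatedly fix the first undefined (state, symbol) met by the shortest-then-alphabetical prefix, trying targets in increasing order and rejecting any under which an Accept and a Reject string meet in one state with the same remainder; add a state when all current targets are rejected. Accepting states are where Accept strings end.
a: 0a undefined. 0a->0: no, a/aaa meet in 0. Open state 1: 0a->1.
b: 0b undefined. 0b->0: no, a/ba meet in 1. 0b->1: no, aa/ba meet in 1 with "a" left. Open state 2: 0b->2.
aa: 1a undefined. 1a->0: no, a/aaa meet in 1. 1a->1: no, a/aaa meet in 1. 1a->2: no, aab/bb meet in 2 with "b" left. Open state 3: 1a->3.
ab: 1b undefined. 1b->0: no, a/aba meet in 1. 1b->1: no, a/ab meet in 1. 1b->2: no, b/ab meet in 2. 1b->3: no, aa/ab meet in 3. Open state 4: 1b->4.
ba: 2a undefined. 2a->0: ok.
bb: 2b undefined. 2b->0: no, a/bba meet in 1. 2b->1: no, a/bb meet in 1. 2b->2: no, b/bb meet in 2. 2b->3: no, aa/bb meet in 3. 2b->4: ok.
aaa: 3a undefined. 3a->0: ok.
aab: 3b undefined. 3b->0: no, aab/ba meet in 0. 3b->1: ok.
aba: 4a undefined. 4a->0: ok.
abb: 4b undefined. 4b->0: no, abb/ba meet in 0. 4b->1: ok.
All examples now run through 5 states with every (state, symbol) defined. Accept strings end in {1,2,3}, Reject strings end in {0,4}; accept={1,2,3}.

states=5 start=0 accept={1,2,3} delta: 0a->1 0b->2 1a->3 1b->4 2a->0 2b->4 3a->0 3b->1 4a->0 4b->1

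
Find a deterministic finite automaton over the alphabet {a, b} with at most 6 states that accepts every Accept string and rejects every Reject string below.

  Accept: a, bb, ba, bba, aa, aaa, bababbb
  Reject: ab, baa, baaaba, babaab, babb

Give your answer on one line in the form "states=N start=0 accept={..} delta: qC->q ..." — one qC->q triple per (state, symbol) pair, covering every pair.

State merging on the prefix tree: take the shortest (then alphabetical) example prefix whose next move is undefined and point that move at state 0, else 1, else 2, ...; a target is out if some Accept/Reject pair would then sit in one state with the same input left (inseparable). If every existing state is out, open a new one.
a: 0a undefined. 0a->0: ok.
b: 0b undefined. 0b->0: no, a/ab meet in 0. Open state 1: 0b->1.
ba: 1a undefined. 1a->0: no, a/baa meet in 0. 1a->1: no, ba/ab meet in 1. Open state 2: 1a->2.
bb: 1b undefined. 1b->0: ok.
baa: 2a undefined. 2a->0: no, a/baa meet in 0. 2a->1: ok.
bab: 2b undefined. 2b->0: no, a/baaaba meet in 0. 2b->1: no, a/babaab meet in 0. 2b->2: no, ba/babaab meet in 2. Open state 3: 2b->3.
baba: 3a undefined. 3a->0: no, a/baaaba meet in 0. 3a->1: ok.
babb: 3b undefined. 3b->0: no, a/babb meet in 0. 3b->1: ok.
All examples now run through 4 states with every (state, symbol) defined. Accept strings end in {0,2}, Reject strings end in {1,3}; accept={0,2}.

states=4 start=0 accept={0,2} delta: 0a->0 0b->1 1a->2 1b->0 2a->1 2b->3 3a->1 3b->1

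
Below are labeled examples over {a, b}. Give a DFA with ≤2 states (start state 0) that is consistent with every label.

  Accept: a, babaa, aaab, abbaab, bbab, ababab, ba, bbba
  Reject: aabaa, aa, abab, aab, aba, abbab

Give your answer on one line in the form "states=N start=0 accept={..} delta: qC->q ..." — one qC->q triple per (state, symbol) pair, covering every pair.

states=2 start=0 accept={1} delta: 0a->1 0b->0 1a->0 1b->1

State merging on the prefix tree: take the shortest (then alphabetical) example prefix whose next move is undefined and point that move at state 0, else 1, else 2, ...; a target is out if some Accept/Reject pair would then sit in one state with the same input left (inseparable). If every existing state is out, open a new one.
a: 0a undefined. 0a->0: no, a/aa meet in 0. Open state 1: 0a->1.
b: 0b undefined. 0b->0: ok.
aa: 1a undefined. 1a->0: ok.
ab: 1b undefined. 1b->0: no, a/aba meet in 1. 1b->1: ok.
All examples now run through 2 states with every (state, symbol) defined. Accept strings end in {1}, Reject strings end in {0}; accept={1}.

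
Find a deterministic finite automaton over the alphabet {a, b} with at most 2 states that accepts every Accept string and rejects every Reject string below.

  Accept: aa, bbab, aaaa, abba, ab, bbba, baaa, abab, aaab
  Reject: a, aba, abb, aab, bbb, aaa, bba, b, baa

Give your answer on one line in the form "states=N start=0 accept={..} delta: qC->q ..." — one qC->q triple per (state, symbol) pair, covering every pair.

State merging on the prefix tree: take the shortest (then alphabetical) example prefix whose next move is undefined and point that move at state 0, else 1, else 2, ...; a target is out if some Accept/Reject pair would then sit in one state with the same input left (inseparable). If every existing state is out, open a new one.
a: 0a undefined. 0a->0: no, aa/a meet in 0. Open state 1: 0a->1.
b: 0b undefined. 0b->0: no, aa/baa meet in 1 with "a" left. 0b->1: ok.
aa: 1a undefined. 1a->0: ok.
ab: 1b undefined. 1b->0: ok.
All examples now run through 2 states with every (state, symbol) defined. Accept strings end in {0}, Reject strings end in {1}; accept={0}.

states=2 start=0 accept={0} delta: 0a->1 0b->1 1a->0 1b->0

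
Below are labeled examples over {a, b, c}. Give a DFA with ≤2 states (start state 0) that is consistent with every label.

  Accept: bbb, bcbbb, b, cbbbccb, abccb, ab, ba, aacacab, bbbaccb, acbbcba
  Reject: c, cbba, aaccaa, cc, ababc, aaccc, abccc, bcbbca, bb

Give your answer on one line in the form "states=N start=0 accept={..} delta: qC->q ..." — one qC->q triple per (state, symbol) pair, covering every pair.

Grow the machine one transition at a time. Run the examples from 0; the earliest place one falls off (shortest prefix, ties alphabetical) gets sent to the lowest-numbered state that keeps every Accept/Reject pair distinguishable — a pair clashes when both reach the same state with identical unread suffix — and to a fresh state only if none does.
a: 0a undefined. 0a->0: ok.
b: 0b undefined. 0b->0: no, bbb/bb meet in 0. Open state 1: 0b->1.
c: 0c undefined. 0c->0: ok.
ba: 1a undefined. 1a->0: no, ba/c meet in 0. 1a->1: ok.
bb: 1b undefined. 1b->0: ok.
bc: 1c undefined. 1c->0: ok.
All examples now run through 2 states with every (state, symbol) defined. Accept strings end in {1}, Reject strings end in {0}; accept={1}.

states=2 start=0 accept={1} delta: 0a->0 0b->1 0c->0 1a->1 1b->0 1c->0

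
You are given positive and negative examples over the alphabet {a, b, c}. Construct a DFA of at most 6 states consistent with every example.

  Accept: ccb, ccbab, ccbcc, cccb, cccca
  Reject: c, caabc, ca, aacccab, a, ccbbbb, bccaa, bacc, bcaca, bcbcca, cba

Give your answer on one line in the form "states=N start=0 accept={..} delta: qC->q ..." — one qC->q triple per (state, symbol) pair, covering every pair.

states=5 start=0 accept={3,4} delta: 0a->0 0b->0 0c->1 1a->0 1b->0 1c->2 2a->0 2b->3 2c->4 3a->2 3b->0 3c->2 4a->3 4b->3 4c->4

Grow the machine one transition at a time. Run the examples from 0; the earliest place one falls off (shortest prefix, ties alphabetical) gets sent to the lowest-numbered state that keeps every Accept/Reject pair distinguishable — a pair clashes when both reach the same state with identical unread suffix — and to a fresh state only if none does.
a: 0a undefined. 0a->0: ok.
b: 0b undefined. 0b->0: ok.
c: 0c undefined. 0c->0: no, ccb/c meet in 0. Open state 1: 0c->1.
ca: 1a undefined. 1a->0: ok.
cb: 1b undefined. 1b->0: ok.
cc: 1c undefined. 1c->0: no, ccb/ca meet in 0. 1c->1: no, ccb/ca meet in 0. Open state 2: 1c->2.
ccb: 2b undefined. 2b->0: no, ccb/ca meet in 0. 2b->1: no, ccb/c meet in 1. 2b->2: no, ccb/ccbbbb meet in 2. Open state 3: 2b->3.
ccc: 2c undefined. 2c->0: no, cccb/ca meet in 0. 2c->1: no, cccb/ca meet in 0. 2c->2: no, cccca/bcbcca meet in 2 with "a" left. 2c->3: no, ccbab/aacccab meet in 3 with "ab" left. Open state 4: 2c->4.
bcca: 2a undefined. 2a->0: ok.
ccba: 3a undefined. 3a->0: no, ccbab/ca meet in 0. 3a->1: no, ccbab/ca meet in 0. 3a->2: ok.
ccbb: 3b undefined. 3b->0: ok.
ccbc: 3c undefined. 3c->0: no, ccbcc/c meet in 1. 3c->1: no, ccbcc/bacc meet in 2. 3c->2: ok.
cccb: 4b undefined. 4b->0: no, cccb/ca meet in 0. 4b->1: no, cccb/c meet in 1. 4b->2: no, cccb/bacc meet in 2. 4b->3: ok.
cccc: 4c undefined. 4c->0: no, cccca/ca meet in 0. 4c->1: no, cccca/ca meet in 0. 4c->2: no, cccca/ca meet in 0. 4c->3: no, cccca/bacc meet in 2. 4c->4: ok.
cccca: 4a undefined. 4a->0: no, cccca/ca meet in 0. 4a->1: no, cccca/c meet in 1. 4a->2: no, ccb/aacccab meet in 3. 4a->3: ok.
All examples now run through 5 states with every (state, symbol) defined. Accept strings end in {3,4}, Reject strings end in {0,1,2}; accept={3,4}.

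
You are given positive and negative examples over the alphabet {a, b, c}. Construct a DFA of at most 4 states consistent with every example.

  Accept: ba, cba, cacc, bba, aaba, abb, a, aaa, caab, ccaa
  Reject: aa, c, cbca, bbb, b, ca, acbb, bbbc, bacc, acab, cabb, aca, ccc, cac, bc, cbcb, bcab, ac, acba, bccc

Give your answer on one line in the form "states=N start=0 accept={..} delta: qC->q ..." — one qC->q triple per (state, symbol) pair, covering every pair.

Fold the examples into a partial DFA from state 0: repeatedly fix the first undefined (state, symbol) met by the shortest-then-alphabetical prefix, trying targets in increasing order and rejecting any under which an Accept and a Reject string meet in one state with the same remainder; add a state when all current targets are rejected. Accepting states are where Accept strings end.
a: 0a undefined. 0a->0: no, cba/acba meet in 0 with "cba" left. Open state 1: 0a->1.
b: 0b undefined. 0b->0: ok.
c: 0c undefined. 0c->0: no, ba/cbca meet in 1. 0c->1: no, ba/c meet in 1. Open state 2: 0c->2.
aa: 1a undefined. 1a->0: ok.
ab: 1b undefined. 1b->0: no, abb/aa meet in 0. 1b->1: ok.
ac: 1c undefined. 1c->0: no, ba/acab meet in 1. 1c->1: no, ba/acbb meet in 1. 1c->2: no, cba/acba meet in 2 with "ba" left. Open state 3: 1c->3.
ca: 2a undefined. 2a->0: ok.
cb: 2b undefined. 2b->0: ok.
cc: 2c undefined. 2c->0: no, cacc/aa meet in 0. 2c->1: ok.
aca: 3a undefined. 3a->0: ok.
acb: 3b undefined. 3b->0: no, ba/acba meet in 1. 3b->1: no, ba/acbb meet in 1. 3b->2: ok.
bacc: 3c undefined. 3c->0: ok.
All examples now run through 4 states with every (state, symbol) defined. Accept strings end in {1}, Reject strings end in {0,2,3}; accept={1}.

states=4 start=0 accept={1} delta: 0a->1 0b->0 0c->2 1a->0 1b->1 1c->3 2a->0 2b->0 2c->1 3a->0 3b->2 3c->0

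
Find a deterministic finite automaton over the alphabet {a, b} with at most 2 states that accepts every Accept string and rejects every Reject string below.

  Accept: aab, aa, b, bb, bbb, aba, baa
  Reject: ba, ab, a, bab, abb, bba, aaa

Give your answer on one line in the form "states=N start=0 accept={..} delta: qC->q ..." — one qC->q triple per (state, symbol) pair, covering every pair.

Fold the examples into a partial DFA from state 0: repeatedly fix the first undefined (state, symbol) met by the shortest-then-alphabetical prefix, trying targets in increasing order and rejecting any under which an Accept and a Reject string meet in one state with the same remainder; add a state when all current targets are rejected. Accepting states are where Accept strings end.
a: 0a undefined. 0a->0: no, aab/ab meet in 0 with "b" left. Open state 1: 0a->1.
b: 0b undefined. 0b->0: ok.
aa: 1a undefined. 1a->0: ok.
ab: 1b undefined. 1b->0: no, aab/ab meet in 0. 1b->1: ok.
All examples now run through 2 states with every (state, symbol) defined. Accept strings end in {0}, Reject strings end in {1}; accept={0}.

states=2 start=0 accept={0} delta: 0a->1 0b->0 1a->0 1b->1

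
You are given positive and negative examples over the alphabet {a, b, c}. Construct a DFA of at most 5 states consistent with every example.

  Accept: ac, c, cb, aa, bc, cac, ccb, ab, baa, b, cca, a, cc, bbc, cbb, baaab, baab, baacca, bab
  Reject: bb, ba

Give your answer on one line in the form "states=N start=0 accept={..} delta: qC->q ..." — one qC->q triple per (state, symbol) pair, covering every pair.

State merging on the prefix tree: take the shortest (then alphabetical) example prefix whose next move is undefined and point that move at state 0, else 1, else 2, ...; a target is out if some Accept/Reject pair would then sit in one state with the same input left (inseparable). If every existing state is out, open a new one.
a: 0a undefined. 0a->0: ok.
b: 0b undefined. 0b->0: no, aa/bb meet in 0. Open state 1: 0b->1.
c: 0c undefined. 0c->0: no, cbb/bb meet in 1 with "b" left. 0c->1: no, cb/bb meet in 1 with "b" left. Open state 2: 0c->2.
ba: 1a undefined. 1a->0: no, aa/ba meet in 0. 1a->1: no, ab/ba meet in 1. 1a->2: no, ac/ba meet in 2. Open state 3: 1a->3.
bb: 1b undefined. 1b->0: no, aa/bb meet in 0. 1b->1: no, ab/bb meet in 1. 1b->2: no, ac/bb meet in 2. 1b->3: ok.
bc: 1c undefined. 1c->0: ok.
ca: 2a undefined. 2a->0: ok.
cb: 2b undefined. 2b->0: ok.
cc: 2c undefined. 2c->0: ok.
baa: 3a undefined. 3a->0: ok.
bab: 3b undefined. 3b->0: ok.
bbc: 3c undefined. 3c->0: ok.
All examples now run through 4 states with every (state, symbol) defined. Accept strings end in {0,1,2}, Reject strings end in {3}; accept={0,1,2}.

states=4 start=0 accept={0,1,2} delta: 0a->0 0b->1 0c->2 1a->3 1b->3 1c->0 2a->0 2b->0 2c->0 3a->0 3b->0 3c->0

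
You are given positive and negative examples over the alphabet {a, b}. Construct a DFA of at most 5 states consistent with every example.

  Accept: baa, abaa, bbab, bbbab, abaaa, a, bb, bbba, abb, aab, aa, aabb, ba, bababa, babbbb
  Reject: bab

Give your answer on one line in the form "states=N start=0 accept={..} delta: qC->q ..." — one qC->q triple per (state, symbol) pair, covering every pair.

Grow the machine one transition at a time. Run the examples from 0; the earliest place one falls off (shortest prefix, ties alphabetical) gets sent to the lowest-numbered state that keeps every Accept/Reject pair distinguishable — a pair clashes when both reach the same state with identical unread suffix — and to a fresh state only if none does.
a: 0a undefined. 0a->0: ok.
b: 0b undefined. 0b->0: no, baa/bab meet in 0. Open state 1: 0b->1.
ba: 1a undefined. 1a->0: no, aab/bab meet in 1. 1a->1: no, bb/bab meet in 1 with "b" left. Open state 2: 1a->2.
bb: 1b undefined. 1b->0: no, bbbab/bab meet in 2 with "b" left. 1b->1: no, bbab/bab meet in 2 with "b" left. 1b->2: ok.
baa: 2a undefined. 2a->0: ok.
bab: 2b undefined. 2b->0: no, baa/bab meet in 0. 2b->1: no, bbab/bab meet in 1. 2b->2: no, bb/bab meet in 2. Open state 3: 2b->3.
baba: 3a undefined. 3a->0: ok.
babb: 3b undefined. 3b->0: ok.
All examples now run through 4 states with every (state, symbol) defined. Accept strings end in {0,1,2}, Reject strings end in {3}; accept={0,1,2}.

states=4 start=0 accept={0,1,2} delta: 0a->0 0b->1 1a->2 1b->2 2a->0 2b->3 3a->0 3b->0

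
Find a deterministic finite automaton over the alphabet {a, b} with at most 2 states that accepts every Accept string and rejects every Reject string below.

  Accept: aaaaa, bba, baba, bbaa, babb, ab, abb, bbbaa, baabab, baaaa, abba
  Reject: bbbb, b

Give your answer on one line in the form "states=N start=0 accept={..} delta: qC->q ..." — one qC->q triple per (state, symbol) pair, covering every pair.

Grow the machine one transition at a time. Run the examples from 0; the earliest place one falls off (shortest prefix, ties alphabetical) gets sent to the lowest-numbered state that keeps every Accept/Reject pair distinguishable — a pair clashes when both reach the same state with identical unread suffix — and to a fresh state only if none does.
a: 0a undefined. 0a->0: no, ab/b meet in 0 with "b" left. Open state 1: 0a->1.
b: 0b undefined. 0b->0: ok.
aa: 1a undefined. 1a->0: no, bbaa/bbbb meet in 0. 1a->1: ok.
ab: 1b undefined. 1b->0: no, babb/bbbb meet in 0. 1b->1: ok.
All examples now run through 2 states with every (state, symbol) defined. Accept strings end in {1}, Reject strings end in {0}; accept={1}.

states=2 start=0 accept={1} delta: 0a->1 0b->0 1a->1 1b->1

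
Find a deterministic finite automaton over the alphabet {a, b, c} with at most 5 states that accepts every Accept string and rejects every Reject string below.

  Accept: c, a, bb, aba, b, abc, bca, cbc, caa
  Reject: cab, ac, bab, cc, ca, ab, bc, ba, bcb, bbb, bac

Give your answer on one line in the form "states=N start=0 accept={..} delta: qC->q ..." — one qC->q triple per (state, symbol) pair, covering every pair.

State merging on the prefix tree: take the shortest (then alphabetical) example prefix whose next move is undefined and point that move at state 0, else 1, else 2, ...; a target is out if some Accept/Reject pair would then sit in one state with the same input left (inseparable). If every existing state is out, open a new one.
a: 0a undefined. 0a->0: no, c/ac meet in 0 with "c" left. Open state 1: 0a->1.
b: 0b undefined. 0b->0: no, c/bc meet in 0 with "c" left. 0b->1: no, bb/ab meet in 1 with "b" left. Open state 2: 0b->2.
c: 0c undefined. 0c->0: no, c/cc meet in 0. 0c->1: ok.
ab: 1b undefined. 1b->0: ok.
ac: 1c undefined. 1c->0: ok.
ba: 2a undefined. 2a->0: no, c/bac meet in 1. 2a->1: no, c/ba meet in 1. 2a->2: no, bb/bab meet in 2 with "b" left. Open state 3: 2a->3.
bb: 2b undefined. 2b->0: no, bb/ac meet in 0. 2b->1: ok.
bc: 2c undefined. 2c->0: no, b/bcb meet in 2. 2c->1: no, c/bc meet in 1. 2c->2: no, c/bcb meet in 1. 2c->3: ok.
ca: 1a undefined. 1a->0: no, b/cab meet in 2. 1a->1: no, c/ca meet in 1. 1a->2: no, c/cab meet in 1. 1a->3: ok.
bab: 3b undefined. 3b->0: ok.
bac: 3c undefined. 3c->0: ok.
bca: 3a undefined. 3a->0: no, bca/cab meet in 0. 3a->1: ok.
All examples now run through 4 states with every (state, symbol) defined. Accept strings end in {1,2}, Reject strings end in {0,3}; accept={1,2}.

states=4 start=0 accept={1,2} delta: 0a->1 0b->2 0c->1 1a->3 1b->0 1c->0 2a->3 2b->1 2c->3 3a->1 3b->0 3c->0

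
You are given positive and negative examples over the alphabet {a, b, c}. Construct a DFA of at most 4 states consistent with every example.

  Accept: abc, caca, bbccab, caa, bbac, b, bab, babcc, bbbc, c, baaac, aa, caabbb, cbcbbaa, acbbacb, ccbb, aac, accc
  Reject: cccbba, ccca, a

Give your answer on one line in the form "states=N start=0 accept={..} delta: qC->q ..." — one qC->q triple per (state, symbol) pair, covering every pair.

states=3 start=0 accept={0,2} delta: 0a->1 0b->0 0c->0 1a->0 1b->0 1c->2 2a->0 2b->0 2c->0

Fold the examples into a partial DFA from state 0: repeatedly fix the first undefined (state, symbol) met by the shortest-then-alphabetical prefix, trying targets in increasing order and rejecting any under which an Accept and a Reject string meet in one state with the same remainder; add a state when all current targets are rejected. Accepting states are where Accept strings end.
a: 0a undefined. 0a->0: no, aa/a meet in 0. Open state 1: 0a->1.
b: 0b undefined. 0b->0: ok.
c: 0c undefined. 0c->0: ok.
aa: 1a undefined. 1a->0: ok.
ab: 1b undefined. 1b->0: ok.
ac: 1c undefined. 1c->0: no, caca/cccbba meet in 1. 1c->1: no, bbac/cccbba meet in 1. Open state 2: 1c->2.
acb: 2b undefined. 2b->0: ok.
acc: 2c undefined. 2c->0: ok.
caca: 2a undefined. 2a->0: ok.
All examples now run through 3 states with every (state, symbol) defined. Accept strings end in {0,2}, Reject strings end in {1}; accept={0,2}.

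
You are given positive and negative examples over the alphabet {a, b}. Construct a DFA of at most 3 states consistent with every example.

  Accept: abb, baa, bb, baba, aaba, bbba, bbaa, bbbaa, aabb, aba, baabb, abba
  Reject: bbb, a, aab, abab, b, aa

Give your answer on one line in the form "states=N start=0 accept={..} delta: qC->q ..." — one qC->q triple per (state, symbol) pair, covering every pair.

states=3 start=0 accept={2} delta: 0a->0 0b->1 1a->2 1b->2 2a->2 2b->1

State merging on the prefix tree: take the shortest (then alphabetical) example prefix whose next move is undefined and point that move at state 0, else 1, else 2, ...; a target is out if some Accept/Reject pair would then sit in one state with the same input left (inseparable). If every existing state is out, open a new one.
a: 0a undefined. 0a->0: ok.
b: 0b undefined. 0b->0: no, abb/bbb meet in 0. Open state 1: 0b->1.
ba: 1a undefined. 1a->0: no, baa/a meet in 0. 1a->1: no, abb/abab meet in 1 with "b" left. Open state 2: 1a->2.
bb: 1b undefined. 1b->0: no, abb/a meet in 0. 1b->1: no, abb/bbb meet in 1. 1b->2: ok.
baa: 2a undefined. 2a->0: no, baa/a meet in 0. 2a->1: no, baa/aab meet in 1. 2a->2: ok.
bab: 2b undefined. 2b->0: no, baba/bbb meet in 0. 2b->1: ok.
All examples now run through 3 states with every (state, symbol) defined. Accept strings end in {2}, Reject strings end in {0,1}; accept={2}.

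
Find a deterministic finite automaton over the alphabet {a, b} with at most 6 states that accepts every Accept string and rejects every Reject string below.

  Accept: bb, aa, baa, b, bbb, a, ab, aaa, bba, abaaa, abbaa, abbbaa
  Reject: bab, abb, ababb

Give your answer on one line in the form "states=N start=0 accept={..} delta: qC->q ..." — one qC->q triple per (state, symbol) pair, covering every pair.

State merging on the prefix tree: take the shortest (then alphabetical) example prefix whose next move is undefined and point that move at state 0, else 1, else 2, ...; a target is out if some Accept/Reject pair would then sit in one state with the same input left (inseparable). If every existing state is out, open a new one.
a: 0a undefined. 0a->0: no, bb/abb meet in 0 with "bb" left. Open state 1: 0a->1.
b: 0b undefined. 0b->0: no, ab/bab meet in 1 with "b" left. 0b->1: no, bbb/abb meet in 1 with "bb" left. Open state 2: 0b->2.
aa: 1a undefined. 1a->0: ok.
ab: 1b undefined. 1b->0: no, b/abb meet in 2. 1b->1: no, bb/ababb meet in 2 with "b" left. 1b->2: no, bb/abb meet in 2 with "b" left. Open state 3: 1b->3.
ba: 2a undefined. 2a->0: no, b/bab meet in 2. 2a->1: no, ab/bab meet in 3. 2a->2: no, bb/bab meet in 2 with "b" left. 2a->3: ok.
bb: 2b undefined. 2b->0: ok.
aba: 3a undefined. 3a->0: no, bb/ababb meet in 0. 3a->1: ok.
abb: 3b undefined. 3b->0: no, bb/bab meet in 0. 3b->1: no, baa/bab meet in 1. 3b->2: no, b/bab meet in 2. 3b->3: no, ab/bab meet in 3. Open state 4: 3b->4.
abba: 4a undefined. 4a->0: ok.
abbb: 4b undefined. 4b->0: ok.
All examples now run through 5 states with every (state, symbol) defined. Accept strings end in {0,1,2,3}, Reject strings end in {4}; accept={0,1,2,3}.

states=5 start=0 accept={0,1,2,3} delta: 0a->1 0b->2 1a->0 1b->3 2a->3 2b->0 3a->1 3b->4 4a->0 4b->0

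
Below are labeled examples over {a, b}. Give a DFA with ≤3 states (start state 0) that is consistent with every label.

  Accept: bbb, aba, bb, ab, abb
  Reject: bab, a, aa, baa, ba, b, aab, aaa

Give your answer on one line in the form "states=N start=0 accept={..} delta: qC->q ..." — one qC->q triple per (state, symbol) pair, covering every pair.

State merging on the prefix tree: take the shortest (then alphabetical) example prefix whose next move is undefined and point that move at state 0, else 1, else 2, ...; a target is out if some Accept/Reject pair would then sit in one state with the same input left (inseparable). If every existing state is out, open a new one.
a: 0a undefined. 0a->0: no, aba/ba meet in 0 with "ba" left. Open state 1: 0a->1.
b: 0b undefined. 0b->0: no, bbb/b meet in 0. 0b->1: ok.
aa: 1a undefined. 1a->0: ok.
ab: 1b undefined. 1b->0: no, bbb/bab meet in 1. 1b->1: no, bbb/bab meet in 1. Open state 2: 1b->2.
aba: 2a undefined. 2a->0: no, aba/aa meet in 0. 2a->1: no, aba/bab meet in 1. 2a->2: ok.
abb: 2b undefined. 2b->0: no, bbb/aa meet in 0. 2b->1: no, bbb/bab meet in 1. 2b->2: ok.
All examples now run through 3 states with every (state, symbol) defined. Accept strings end in {2}, Reject strings end in {0,1}; accept={2}.

states=3 start=0 accept={2} delta: 0a->1 0b->1 1a->0 1b->2 2a->2 2b->2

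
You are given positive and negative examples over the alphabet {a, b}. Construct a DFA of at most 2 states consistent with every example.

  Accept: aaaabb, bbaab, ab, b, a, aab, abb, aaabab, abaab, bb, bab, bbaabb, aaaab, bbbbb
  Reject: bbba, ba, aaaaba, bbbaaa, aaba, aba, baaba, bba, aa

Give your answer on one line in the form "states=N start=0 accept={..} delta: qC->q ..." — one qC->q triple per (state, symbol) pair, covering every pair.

states=2 start=0 accept={1} delta: 0a->1 0b->1 1a->0 1b->1

State merging on the prefix tree: take the shortest (then alphabetical) example prefix whose next move is undefined and point that move at state 0, else 1, else 2, ...; a target is out if some Accept/Reject pair would then sit in one state with the same input left (inseparable). If every existing state is out, open a new one.
a: 0a undefined. 0a->0: no, a/aa meet in 0. Open state 1: 0a->1.
b: 0b undefined. 0b->0: no, a/bbba meet in 1. 0b->1: ok.
aa: 1a undefined. 1a->0: ok.
ab: 1b undefined. 1b->0: no, aaaabb/bbba meet in 0. 1b->1: ok.
All examples now run through 2 states with every (state, symbol) defined. Accept strings end in {1}, Reject strings end in {0}; accept={1}.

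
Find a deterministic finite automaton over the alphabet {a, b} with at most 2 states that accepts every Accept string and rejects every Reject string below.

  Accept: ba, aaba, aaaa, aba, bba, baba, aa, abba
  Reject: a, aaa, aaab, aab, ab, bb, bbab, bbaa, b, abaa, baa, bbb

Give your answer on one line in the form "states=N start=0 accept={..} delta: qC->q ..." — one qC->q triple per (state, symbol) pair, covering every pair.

State merging on the prefix tree: take the shortest (then alphabetical) example prefix whose next move is undefined and point that move at state 0, else 1, else 2, ...; a target is out if some Accept/Reject pair would then sit in one state with the same input left (inseparable). If every existing state is out, open a new one.
a: 0a undefined. 0a->0: no, aaaa/a meet in 0. Open state 1: 0a->1.
b: 0b undefined. 0b->0: no, ba/a meet in 1. 0b->1: ok.
aa: 1a undefined. 1a->0: ok.
ab: 1b undefined. 1b->0: no, ba/aaab meet in 0. 1b->1: ok.
All examples now run through 2 states with every (state, symbol) defined. Accept strings end in {0}, Reject strings end in {1}; accept={0}.

states=2 start=0 accept={0} delta: 0a->1 0b->1 1a->0 1b->1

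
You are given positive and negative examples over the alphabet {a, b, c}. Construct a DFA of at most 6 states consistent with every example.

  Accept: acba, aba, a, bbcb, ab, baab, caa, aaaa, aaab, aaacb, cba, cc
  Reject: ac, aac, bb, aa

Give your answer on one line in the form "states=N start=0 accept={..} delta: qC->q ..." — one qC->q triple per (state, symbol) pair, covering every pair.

states=4 start=0 accept={1,2} delta: 0a->1 0b->0 0c->2 1a->3 1b->2 1c->0 2a->2 2b->2 2c->1 3a->2 3b->1 3c->0

Fold the examples into a partial DFA from state 0: repeatedly fix the first undefined (state, symbol) met by the shortest-then-alphabetical prefix, trying targets in increasing order and rejecting any under which an Accept and a Reject string meet in one state with the same remainder; add a state when all current targets are rejected. Accepting states are where Accept strings end.
a: 0a undefined. 0a->0: no, a/aa meet in 0. Open state 1: 0a->1.
b: 0b undefined. 0b->0: ok.
c: 0c undefined. 0c->0: no, bbcb/bb meet in 0. 0c->1: no, cc/ac meet in 1 with "c" left. Open state 2: 0c->2.
aa: 1a undefined. 1a->0: no, baab/bb meet in 0. 1a->1: no, a/aa meet in 1. 1a->2: no, cc/aac meet in 2 with "c" left. Open state 3: 1a->3.
ab: 1b undefined. 1b->0: no, ab/bb meet in 0. 1b->1: no, aba/aa meet in 3. 1b->2: ok.
ac: 1c undefined. 1c->0: ok.
ca: 2a undefined. 2a->0: no, aba/ac meet in 0. 2a->1: no, caa/aa meet in 3. 2a->2: ok.
cb: 2b undefined. 2b->0: no, bbcb/ac meet in 0. 2b->1: no, cba/aa meet in 3. 2b->2: ok.
cc: 2c undefined. 2c->0: no, cc/ac meet in 0. 2c->1: ok.
aaa: 3a undefined. 3a->0: no, aaab/ac meet in 0. 3a->1: no, aaaa/aa meet in 3. 3a->2: ok.
aac: 3c undefined. 3c->0: ok.
baab: 3b undefined. 3b->0: no, baab/ac meet in 0. 3b->1: ok.
All examples now run through 4 states with every (state, symbol) defined. Accept strings end in {1,2}, Reject strings end in {0,3}; accept={1,2}.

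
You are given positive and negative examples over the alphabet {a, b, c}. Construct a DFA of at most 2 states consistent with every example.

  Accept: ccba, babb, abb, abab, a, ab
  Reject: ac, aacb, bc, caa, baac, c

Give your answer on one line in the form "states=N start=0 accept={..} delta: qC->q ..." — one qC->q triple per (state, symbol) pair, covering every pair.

Grow the machine one transition at a time. Run the examples from 0; the earliest place one falls off (shortest prefix, ties alphabetical) gets sent to the lowest-numbered state that keeps every Accept/Reject pair distinguishable — a pair clashes when both reach the same state with identical unread suffix — and to a fresh state only if none does.
a: 0a undefined. 0a->0: ok.
b: 0b undefined. 0b->0: ok.
c: 0c undefined. 0c->0: no, ccba/ac meet in 0. Open state 1: 0c->1.
ca: 1a undefined. 1a->0: no, babb/caa meet in 0. 1a->1: ok.
cc: 1c undefined. 1c->0: ok.
aacb: 1b undefined. 1b->0: no, ccba/aacb meet in 0. 1b->1: ok.
All examples now run through 2 states with every (state, symbol) defined. Accept strings end in {0}, Reject strings end in {1}; accept={0}.

states=2 start=0 accept={0} delta: 0a->0 0b->0 0c->1 1a->1 1b->1 1c->0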